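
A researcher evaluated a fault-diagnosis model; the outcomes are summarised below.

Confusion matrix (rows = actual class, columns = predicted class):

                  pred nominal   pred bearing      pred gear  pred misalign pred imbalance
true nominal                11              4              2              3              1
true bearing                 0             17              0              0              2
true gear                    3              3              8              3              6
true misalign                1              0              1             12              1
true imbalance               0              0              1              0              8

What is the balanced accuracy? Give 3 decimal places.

0.691

Balanced accuracy = mean of per-class recall.
  nominal: recall = 11/21 = 0.5238
  bearing: recall = 17/19 = 0.8947
  gear: recall = 8/23 = 0.3478
  misalign: recall = 12/15 = 0.8000
  imbalance: recall = 8/9 = 0.8889
Mean = (0.5238 + 0.8947 + 0.3478 + 0.8000 + 0.8889) / 5 = 0.691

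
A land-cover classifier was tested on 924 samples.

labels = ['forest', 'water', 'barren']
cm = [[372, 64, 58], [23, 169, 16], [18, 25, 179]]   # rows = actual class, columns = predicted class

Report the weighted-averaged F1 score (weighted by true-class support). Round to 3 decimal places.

0.783

Per-class F1 score (2·TP/(2·TP+FP+FN)):
  forest: TP=372, FP=23+18=41, FN=64+58=122 → 744/907 = 0.8203
  water: TP=169, FP=64+25=89, FN=23+16=39 → 338/466 = 0.7253
  barren: TP=179, FP=58+16=74, FN=18+25=43 → 358/475 = 0.7537
Weighted-F1 score = Σ (supportᵢ/N)·F1 scoreᵢ with N=924: (494/924)·0.8203 + (208/924)·0.7253 + (222/924)·0.7537 = 0.783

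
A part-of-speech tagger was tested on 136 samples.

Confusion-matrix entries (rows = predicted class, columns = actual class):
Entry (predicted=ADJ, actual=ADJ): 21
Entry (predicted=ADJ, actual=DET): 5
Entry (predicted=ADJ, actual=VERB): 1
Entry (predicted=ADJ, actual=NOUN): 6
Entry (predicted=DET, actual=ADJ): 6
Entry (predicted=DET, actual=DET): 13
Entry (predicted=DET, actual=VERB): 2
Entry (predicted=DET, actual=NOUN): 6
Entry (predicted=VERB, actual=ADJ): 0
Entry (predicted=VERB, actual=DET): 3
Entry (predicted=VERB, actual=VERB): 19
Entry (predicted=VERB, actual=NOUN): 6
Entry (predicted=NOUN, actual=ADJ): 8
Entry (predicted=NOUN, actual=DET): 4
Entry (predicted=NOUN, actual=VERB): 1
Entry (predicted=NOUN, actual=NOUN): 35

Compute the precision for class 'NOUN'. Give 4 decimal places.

0.7292

Treat 'NOUN' as positive and all other classes as negative.
precision = TP/(TP+FP).
NOUN: TP=35, FP=8+4+1=13 → 35/48 = 0.72917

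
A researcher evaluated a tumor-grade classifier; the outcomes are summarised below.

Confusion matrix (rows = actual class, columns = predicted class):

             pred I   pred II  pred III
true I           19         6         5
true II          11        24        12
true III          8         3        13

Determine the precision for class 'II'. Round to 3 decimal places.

Treat 'II' as positive and all other classes as negative.
precision = TP/(TP+FP).
II: TP=24, FP=6+3=9 → 24/33 = 0.7273

0.727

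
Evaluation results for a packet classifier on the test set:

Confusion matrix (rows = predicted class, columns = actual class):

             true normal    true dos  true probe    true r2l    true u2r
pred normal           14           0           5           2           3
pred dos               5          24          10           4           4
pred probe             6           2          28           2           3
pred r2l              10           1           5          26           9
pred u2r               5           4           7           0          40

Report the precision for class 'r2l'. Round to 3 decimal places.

0.510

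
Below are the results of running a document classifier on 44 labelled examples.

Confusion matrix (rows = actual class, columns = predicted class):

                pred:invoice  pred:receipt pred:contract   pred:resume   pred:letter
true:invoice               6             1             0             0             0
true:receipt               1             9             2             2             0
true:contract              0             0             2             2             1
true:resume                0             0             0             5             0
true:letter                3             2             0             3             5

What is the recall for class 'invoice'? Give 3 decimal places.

0.857

recall = TP/(TP+FN).
invoice: TP=6, FN=1+0+0+0=1 → 6/7 = 0.8571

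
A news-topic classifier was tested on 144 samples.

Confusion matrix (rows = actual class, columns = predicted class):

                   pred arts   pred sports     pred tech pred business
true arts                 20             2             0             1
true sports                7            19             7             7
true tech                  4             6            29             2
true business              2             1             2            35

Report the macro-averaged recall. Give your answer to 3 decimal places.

Per-class recall (TP/(TP+FN)):
  arts: TP=20, FN=2+0+1=3 → 20/23 = 0.8696
  sports: TP=19, FN=7+7+7=21 → 19/40 = 0.4750
  tech: TP=29, FN=4+6+2=12 → 29/41 = 0.7073
  business: TP=35, FN=2+1+2=5 → 35/40 = 0.8750
Macro-recall = mean = (0.8696 + 0.4750 + 0.7073 + 0.8750) / 4 = 0.732

0.732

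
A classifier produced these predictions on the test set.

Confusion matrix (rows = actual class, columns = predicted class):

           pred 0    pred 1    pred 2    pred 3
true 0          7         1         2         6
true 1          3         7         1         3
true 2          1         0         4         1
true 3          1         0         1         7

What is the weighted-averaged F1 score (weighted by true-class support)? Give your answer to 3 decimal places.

0.560

Per-class F1 score (2·TP/(2·TP+FP+FN)):
  0: TP=7, FP=3+1+1=5, FN=1+2+6=9 → 14/28 = 0.5000
  1: TP=7, FP=1+0+0=1, FN=3+1+3=7 → 14/22 = 0.6364
  2: TP=4, FP=2+1+1=4, FN=1+0+1=2 → 8/14 = 0.5714
  3: TP=7, FP=6+3+1=10, FN=1+0+1=2 → 14/26 = 0.5385
Weighted-F1 score = Σ (supportᵢ/N)·F1 scoreᵢ with N=45: (16/45)·0.5000 + (14/45)·0.6364 + (6/45)·0.5714 + (9/45)·0.5385 = 0.560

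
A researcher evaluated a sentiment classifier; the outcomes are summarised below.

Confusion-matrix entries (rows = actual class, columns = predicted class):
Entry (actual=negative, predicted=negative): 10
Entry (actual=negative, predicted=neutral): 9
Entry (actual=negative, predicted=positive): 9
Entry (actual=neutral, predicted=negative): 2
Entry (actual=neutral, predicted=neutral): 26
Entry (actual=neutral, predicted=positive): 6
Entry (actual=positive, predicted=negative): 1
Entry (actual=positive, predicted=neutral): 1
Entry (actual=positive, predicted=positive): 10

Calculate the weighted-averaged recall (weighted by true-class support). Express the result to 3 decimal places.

Per-class recall (TP/(TP+FN)):
  negative: TP=10, FN=9+9=18 → 10/28 = 0.3571
  neutral: TP=26, FN=2+6=8 → 26/34 = 0.7647
  positive: TP=10, FN=1+1=2 → 10/12 = 0.8333
Weighted-recall = Σ (supportᵢ/N)·recallᵢ with N=74: (28/74)·0.3571 + (34/74)·0.7647 + (12/74)·0.8333 = 0.622

0.622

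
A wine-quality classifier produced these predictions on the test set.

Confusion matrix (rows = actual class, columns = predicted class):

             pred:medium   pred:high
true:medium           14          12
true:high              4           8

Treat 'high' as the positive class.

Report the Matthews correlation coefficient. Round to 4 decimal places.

0.1910

MCC = (TP·TN − FP·FN) / √((TP+FP)(TP+FN)(TN+FP)(TN+FN))
Numerator = 8·14 − 12·4 = 64
Denominator = √(20·12·26·18) = √112320 = 335.1418
MCC = 64 / 335.1418 = 0.1910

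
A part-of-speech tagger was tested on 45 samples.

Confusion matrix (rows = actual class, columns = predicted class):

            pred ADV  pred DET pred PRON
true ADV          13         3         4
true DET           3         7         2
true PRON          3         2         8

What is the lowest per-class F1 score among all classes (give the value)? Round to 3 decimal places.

0.583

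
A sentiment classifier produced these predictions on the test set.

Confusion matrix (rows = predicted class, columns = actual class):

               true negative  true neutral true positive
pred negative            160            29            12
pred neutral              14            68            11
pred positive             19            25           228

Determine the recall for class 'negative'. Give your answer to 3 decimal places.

0.829

recall = TP/(TP+FN).
negative: TP=160, FN=14+19=33 → 160/193 = 0.8290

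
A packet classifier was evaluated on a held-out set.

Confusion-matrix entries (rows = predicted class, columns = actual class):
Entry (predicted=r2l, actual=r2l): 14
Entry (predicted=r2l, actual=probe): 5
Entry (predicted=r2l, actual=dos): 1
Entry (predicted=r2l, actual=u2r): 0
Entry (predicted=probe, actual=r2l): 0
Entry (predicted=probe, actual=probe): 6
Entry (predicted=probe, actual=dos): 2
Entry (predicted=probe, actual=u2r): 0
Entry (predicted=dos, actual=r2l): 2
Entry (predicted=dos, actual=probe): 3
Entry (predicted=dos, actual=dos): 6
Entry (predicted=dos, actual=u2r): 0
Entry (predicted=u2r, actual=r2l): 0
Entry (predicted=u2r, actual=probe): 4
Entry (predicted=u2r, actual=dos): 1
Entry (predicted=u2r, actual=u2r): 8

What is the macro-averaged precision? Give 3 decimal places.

0.653

Per-class precision (TP/(TP+FP)):
  r2l: TP=14, FP=5+1+0=6 → 14/20 = 0.7000
  probe: TP=6, FP=0+2+0=2 → 6/8 = 0.7500
  dos: TP=6, FP=2+3+0=5 → 6/11 = 0.5455
  u2r: TP=8, FP=0+4+1=5 → 8/13 = 0.6154
Macro-precision = mean = (0.7000 + 0.7500 + 0.5455 + 0.6154) / 4 = 0.653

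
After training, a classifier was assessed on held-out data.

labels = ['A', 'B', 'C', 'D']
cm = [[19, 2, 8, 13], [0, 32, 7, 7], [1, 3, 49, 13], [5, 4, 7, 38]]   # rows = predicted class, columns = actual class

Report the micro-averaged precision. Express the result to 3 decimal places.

Micro-averaging pools counts across classes: ΣTP=138, ΣFP=70, ΣFN=70.
Micro-precision = TP/(TP+FP) on pooled counts = 0.663 (equals overall accuracy in single-label multiclass).

0.663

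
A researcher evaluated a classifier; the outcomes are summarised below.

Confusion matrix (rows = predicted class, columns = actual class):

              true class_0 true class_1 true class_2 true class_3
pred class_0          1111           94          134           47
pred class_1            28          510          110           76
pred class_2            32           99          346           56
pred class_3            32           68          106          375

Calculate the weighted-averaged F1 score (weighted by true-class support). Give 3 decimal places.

Per-class F1 score (2·TP/(2·TP+FP+FN)):
  class_0: TP=1111, FP=94+134+47=275, FN=28+32+32=92 → 2222/2589 = 0.8582
  class_1: TP=510, FP=28+110+76=214, FN=94+99+68=261 → 1020/1495 = 0.6823
  class_2: TP=346, FP=32+99+56=187, FN=134+110+106=350 → 692/1229 = 0.5631
  class_3: TP=375, FP=32+68+106=206, FN=47+76+56=179 → 750/1135 = 0.6608
Weighted-F1 score = Σ (supportᵢ/N)·F1 scoreᵢ with N=3224: (1203/3224)·0.8582 + (771/3224)·0.6823 + (696/3224)·0.5631 + (554/3224)·0.6608 = 0.719

0.719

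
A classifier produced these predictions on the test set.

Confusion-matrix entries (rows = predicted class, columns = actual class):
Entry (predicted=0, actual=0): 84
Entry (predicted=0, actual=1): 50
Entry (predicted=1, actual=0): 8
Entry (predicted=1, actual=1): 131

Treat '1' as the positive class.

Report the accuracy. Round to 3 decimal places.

Accuracy = (TP+TN)/N = (131+84)/273 = 0.788

0.788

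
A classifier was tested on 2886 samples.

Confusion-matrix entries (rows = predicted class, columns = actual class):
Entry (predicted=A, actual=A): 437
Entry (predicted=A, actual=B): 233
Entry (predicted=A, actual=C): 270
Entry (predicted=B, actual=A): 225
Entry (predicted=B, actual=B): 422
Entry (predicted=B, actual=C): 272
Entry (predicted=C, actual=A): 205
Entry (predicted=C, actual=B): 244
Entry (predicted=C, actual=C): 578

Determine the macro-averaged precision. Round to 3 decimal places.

Per-class precision (TP/(TP+FP)):
  A: TP=437, FP=233+270=503 → 437/940 = 0.4649
  B: TP=422, FP=225+272=497 → 422/919 = 0.4592
  C: TP=578, FP=205+244=449 → 578/1027 = 0.5628
Macro-precision = mean = (0.4649 + 0.4592 + 0.5628) / 3 = 0.496

0.496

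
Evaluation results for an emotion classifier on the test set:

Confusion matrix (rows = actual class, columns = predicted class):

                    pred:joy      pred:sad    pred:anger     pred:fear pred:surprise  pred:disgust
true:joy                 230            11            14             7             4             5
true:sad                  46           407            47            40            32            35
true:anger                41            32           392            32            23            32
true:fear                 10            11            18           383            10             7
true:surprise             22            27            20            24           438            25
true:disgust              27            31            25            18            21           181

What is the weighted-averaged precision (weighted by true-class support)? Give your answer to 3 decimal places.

Per-class precision (TP/(TP+FP)):
  joy: TP=230, FP=46+41+10+22+27=146 → 230/376 = 0.6117
  sad: TP=407, FP=11+32+11+27+31=112 → 407/519 = 0.7842
  anger: TP=392, FP=14+47+18+20+25=124 → 392/516 = 0.7597
  fear: TP=383, FP=7+40+32+24+18=121 → 383/504 = 0.7599
  surprise: TP=438, FP=4+32+23+10+21=90 → 438/528 = 0.8295
  disgust: TP=181, FP=5+35+32+7+25=104 → 181/285 = 0.6351
Weighted-precision = Σ (supportᵢ/N)·precisionᵢ with N=2728: (271/2728)·0.6117 + (607/2728)·0.7842 + (552/2728)·0.7597 + (439/2728)·0.7599 + (556/2728)·0.8295 + (303/2728)·0.6351 = 0.751

0.751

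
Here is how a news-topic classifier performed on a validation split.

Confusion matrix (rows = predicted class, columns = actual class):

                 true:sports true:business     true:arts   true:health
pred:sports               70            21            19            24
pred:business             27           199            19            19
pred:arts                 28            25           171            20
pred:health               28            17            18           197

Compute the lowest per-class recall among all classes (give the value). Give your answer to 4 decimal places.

Per-class recall (TP/(TP+FN)):
  sports: TP=70, FN=27+28+28=83 → 70/153 = 0.45752
  business: TP=199, FN=21+25+17=63 → 199/262 = 0.75954
  arts: TP=171, FN=19+19+18=56 → 171/227 = 0.75330
  health: TP=197, FN=24+19+20=63 → 197/260 = 0.75769
Lowest is class 'sports' with recall = 0.4575.

0.4575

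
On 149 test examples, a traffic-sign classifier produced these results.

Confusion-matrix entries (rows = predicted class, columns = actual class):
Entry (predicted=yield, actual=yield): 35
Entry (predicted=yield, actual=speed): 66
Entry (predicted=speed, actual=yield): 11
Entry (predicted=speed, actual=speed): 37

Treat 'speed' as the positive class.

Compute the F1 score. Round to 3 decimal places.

0.490

Precision = TP/(TP+FP) = 37/48 = 0.7708
Recall = TP/(TP+FN) = 37/103 = 0.3592
F1 = 2·TP/(2·TP+FP+FN) = 74/151 = 0.490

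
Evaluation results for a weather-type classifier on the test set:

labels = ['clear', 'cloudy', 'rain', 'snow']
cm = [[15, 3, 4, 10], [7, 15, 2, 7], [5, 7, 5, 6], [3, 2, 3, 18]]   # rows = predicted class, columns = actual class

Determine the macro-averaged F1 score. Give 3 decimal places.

0.452

Per-class F1 score (2·TP/(2·TP+FP+FN)):
  clear: TP=15, FP=3+4+10=17, FN=7+5+3=15 → 30/62 = 0.4839
  cloudy: TP=15, FP=7+2+7=16, FN=3+7+2=12 → 30/58 = 0.5172
  rain: TP=5, FP=5+7+6=18, FN=4+2+3=9 → 10/37 = 0.2703
  snow: TP=18, FP=3+2+3=8, FN=10+7+6=23 → 36/67 = 0.5373
Macro-F1 score = mean = (0.4839 + 0.5172 + 0.2703 + 0.5373) / 4 = 0.452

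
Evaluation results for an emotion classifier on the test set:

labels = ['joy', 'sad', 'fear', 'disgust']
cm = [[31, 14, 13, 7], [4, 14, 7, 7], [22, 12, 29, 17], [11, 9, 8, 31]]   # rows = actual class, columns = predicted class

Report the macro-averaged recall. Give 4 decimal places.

Per-class recall (TP/(TP+FN)):
  joy: TP=31, FN=14+13+7=34 → 31/65 = 0.47692
  sad: TP=14, FN=4+7+7=18 → 14/32 = 0.43750
  fear: TP=29, FN=22+12+17=51 → 29/80 = 0.36250
  disgust: TP=31, FN=11+9+8=28 → 31/59 = 0.52542
Macro-recall = mean = (0.47692 + 0.43750 + 0.36250 + 0.52542) / 4 = 0.4506

0.4506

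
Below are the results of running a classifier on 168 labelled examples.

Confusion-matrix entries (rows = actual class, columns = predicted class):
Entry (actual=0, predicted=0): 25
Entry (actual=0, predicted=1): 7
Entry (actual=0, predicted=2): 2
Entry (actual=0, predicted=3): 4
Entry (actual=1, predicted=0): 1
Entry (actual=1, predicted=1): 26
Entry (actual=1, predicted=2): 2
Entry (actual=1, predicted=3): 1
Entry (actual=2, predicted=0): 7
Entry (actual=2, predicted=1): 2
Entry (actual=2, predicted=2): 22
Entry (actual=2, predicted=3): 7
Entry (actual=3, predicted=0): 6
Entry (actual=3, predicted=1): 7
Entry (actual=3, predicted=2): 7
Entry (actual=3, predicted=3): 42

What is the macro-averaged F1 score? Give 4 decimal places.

Per-class F1 score (2·TP/(2·TP+FP+FN)):
  0: TP=25, FP=1+7+6=14, FN=7+2+4=13 → 50/77 = 0.64935
  1: TP=26, FP=7+2+7=16, FN=1+2+1=4 → 52/72 = 0.72222
  2: TP=22, FP=2+2+7=11, FN=7+2+7=16 → 44/71 = 0.61972
  3: TP=42, FP=4+1+7=12, FN=6+7+7=20 → 84/116 = 0.72414
Macro-F1 score = mean = (0.64935 + 0.72222 + 0.61972 + 0.72414) / 4 = 0.6789

0.6789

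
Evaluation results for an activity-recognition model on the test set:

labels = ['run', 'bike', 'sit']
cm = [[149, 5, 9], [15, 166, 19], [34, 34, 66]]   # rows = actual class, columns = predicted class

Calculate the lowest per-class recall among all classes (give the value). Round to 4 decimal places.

0.4925

Per-class recall (TP/(TP+FN)):
  run: TP=149, FN=5+9=14 → 149/163 = 0.91411
  bike: TP=166, FN=15+19=34 → 166/200 = 0.83000
  sit: TP=66, FN=34+34=68 → 66/134 = 0.49254
Lowest is class 'sit' with recall = 0.4925.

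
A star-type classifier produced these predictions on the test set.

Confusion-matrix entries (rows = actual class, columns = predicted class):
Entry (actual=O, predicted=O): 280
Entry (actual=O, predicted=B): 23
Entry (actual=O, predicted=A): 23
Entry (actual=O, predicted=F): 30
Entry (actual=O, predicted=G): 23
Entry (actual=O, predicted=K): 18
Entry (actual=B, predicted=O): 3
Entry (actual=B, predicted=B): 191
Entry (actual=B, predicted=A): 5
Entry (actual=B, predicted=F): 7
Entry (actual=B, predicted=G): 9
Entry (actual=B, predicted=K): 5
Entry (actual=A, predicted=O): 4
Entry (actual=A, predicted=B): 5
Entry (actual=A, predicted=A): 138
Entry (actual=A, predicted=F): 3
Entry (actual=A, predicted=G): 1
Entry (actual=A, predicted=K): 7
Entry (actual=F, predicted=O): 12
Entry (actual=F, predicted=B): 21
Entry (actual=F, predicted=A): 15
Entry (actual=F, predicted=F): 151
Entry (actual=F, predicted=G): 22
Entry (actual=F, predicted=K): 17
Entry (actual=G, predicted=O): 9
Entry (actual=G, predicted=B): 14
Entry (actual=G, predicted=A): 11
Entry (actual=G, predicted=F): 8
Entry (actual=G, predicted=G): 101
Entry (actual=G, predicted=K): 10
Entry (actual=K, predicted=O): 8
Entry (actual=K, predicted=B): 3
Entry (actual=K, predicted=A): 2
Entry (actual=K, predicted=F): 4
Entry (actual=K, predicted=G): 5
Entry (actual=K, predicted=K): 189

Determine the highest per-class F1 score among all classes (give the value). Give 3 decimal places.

0.827

Per-class F1 score (2·TP/(2·TP+FP+FN)):
  O: TP=280, FP=3+4+12+9+8=36, FN=23+23+30+23+18=117 → 560/713 = 0.7854
  B: TP=191, FP=23+5+21+14+3=66, FN=3+5+7+9+5=29 → 382/477 = 0.8008
  A: TP=138, FP=23+5+15+11+2=56, FN=4+5+3+1+7=20 → 276/352 = 0.7841
  F: TP=151, FP=30+7+3+8+4=52, FN=12+21+15+22+17=87 → 302/441 = 0.6848
  G: TP=101, FP=23+9+1+22+5=60, FN=9+14+11+8+10=52 → 202/314 = 0.6433
  K: TP=189, FP=18+5+7+17+10=57, FN=8+3+2+4+5=22 → 378/457 = 0.8271
Highest is class 'K' with F1 score = 0.827.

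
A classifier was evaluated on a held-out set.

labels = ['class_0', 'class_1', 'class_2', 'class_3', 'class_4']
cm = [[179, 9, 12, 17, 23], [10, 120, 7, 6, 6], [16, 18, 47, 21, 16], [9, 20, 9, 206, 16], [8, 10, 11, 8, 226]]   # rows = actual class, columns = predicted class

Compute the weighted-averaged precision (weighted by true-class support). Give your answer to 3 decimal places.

0.751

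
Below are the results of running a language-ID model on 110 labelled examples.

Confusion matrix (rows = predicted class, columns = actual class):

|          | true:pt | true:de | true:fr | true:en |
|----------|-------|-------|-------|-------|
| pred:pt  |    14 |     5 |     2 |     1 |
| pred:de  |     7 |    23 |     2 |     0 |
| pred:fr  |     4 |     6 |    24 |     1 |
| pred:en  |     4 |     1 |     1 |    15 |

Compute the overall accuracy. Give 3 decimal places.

Accuracy = trace / total = (14+23+24+15=76) / 110 = 76/110 = 0.691

0.691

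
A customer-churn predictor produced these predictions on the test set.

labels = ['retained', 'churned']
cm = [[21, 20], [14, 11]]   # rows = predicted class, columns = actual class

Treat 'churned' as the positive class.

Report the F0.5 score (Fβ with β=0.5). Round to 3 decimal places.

Fβ = (1+β²)·TP / ((1+β²)·TP + β²·FN + FP), with β²=1/4
= 1.25·11 / (1.25·11 + 0.25·20 + 14) = 0.420

0.420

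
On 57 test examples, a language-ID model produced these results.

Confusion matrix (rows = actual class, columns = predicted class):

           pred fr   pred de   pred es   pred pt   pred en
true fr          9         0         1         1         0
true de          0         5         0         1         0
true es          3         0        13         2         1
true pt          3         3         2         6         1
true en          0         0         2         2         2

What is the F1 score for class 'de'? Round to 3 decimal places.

0.714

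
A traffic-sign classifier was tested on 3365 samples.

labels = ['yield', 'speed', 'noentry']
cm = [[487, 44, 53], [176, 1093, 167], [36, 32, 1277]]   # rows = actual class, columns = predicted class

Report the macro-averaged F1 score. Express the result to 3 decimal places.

0.832

Per-class F1 score (2·TP/(2·TP+FP+FN)):
  yield: TP=487, FP=176+36=212, FN=44+53=97 → 974/1283 = 0.7592
  speed: TP=1093, FP=44+32=76, FN=176+167=343 → 2186/2605 = 0.8392
  noentry: TP=1277, FP=53+167=220, FN=36+32=68 → 2554/2842 = 0.8987
Macro-F1 score = mean = (0.7592 + 0.8392 + 0.8987) / 3 = 0.832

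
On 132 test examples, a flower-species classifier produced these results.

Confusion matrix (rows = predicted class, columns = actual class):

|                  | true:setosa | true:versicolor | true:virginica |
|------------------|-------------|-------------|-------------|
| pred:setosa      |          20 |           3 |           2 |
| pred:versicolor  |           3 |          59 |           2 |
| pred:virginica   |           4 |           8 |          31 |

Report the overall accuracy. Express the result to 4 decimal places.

0.8333

Accuracy = trace / total = (20+59+31=110) / 132 = 110/132 = 0.8333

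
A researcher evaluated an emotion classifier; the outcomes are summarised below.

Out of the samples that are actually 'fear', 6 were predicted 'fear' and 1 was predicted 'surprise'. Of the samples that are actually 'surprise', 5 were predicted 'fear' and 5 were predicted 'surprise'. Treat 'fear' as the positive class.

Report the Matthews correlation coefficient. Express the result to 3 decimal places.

0.368

MCC = (TP·TN − FP·FN) / √((TP+FP)(TP+FN)(TN+FP)(TN+FN))
Numerator = 6·5 − 5·1 = 25
Denominator = √(11·7·10·6) = √4620 = 67.9706
MCC = 25 / 67.9706 = 0.368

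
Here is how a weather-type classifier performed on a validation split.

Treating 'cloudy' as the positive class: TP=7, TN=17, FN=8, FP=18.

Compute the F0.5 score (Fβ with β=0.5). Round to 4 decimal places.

0.3043

Fβ = (1+β²)·TP / ((1+β²)·TP + β²·FN + FP), with β²=1/4
= 1.25·7 / (1.25·7 + 0.25·8 + 18) = 0.3043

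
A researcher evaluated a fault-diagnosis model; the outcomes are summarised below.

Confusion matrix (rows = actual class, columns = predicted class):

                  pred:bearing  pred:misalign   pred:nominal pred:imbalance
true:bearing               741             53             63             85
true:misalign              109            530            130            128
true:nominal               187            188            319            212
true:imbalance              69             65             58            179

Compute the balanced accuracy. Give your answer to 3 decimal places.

0.553

Balanced accuracy = mean of per-class recall.
  bearing: recall = 741/942 = 0.7866
  misalign: recall = 530/897 = 0.5909
  nominal: recall = 319/906 = 0.3521
  imbalance: recall = 179/371 = 0.4825
Mean = (0.7866 + 0.5909 + 0.3521 + 0.4825) / 4 = 0.553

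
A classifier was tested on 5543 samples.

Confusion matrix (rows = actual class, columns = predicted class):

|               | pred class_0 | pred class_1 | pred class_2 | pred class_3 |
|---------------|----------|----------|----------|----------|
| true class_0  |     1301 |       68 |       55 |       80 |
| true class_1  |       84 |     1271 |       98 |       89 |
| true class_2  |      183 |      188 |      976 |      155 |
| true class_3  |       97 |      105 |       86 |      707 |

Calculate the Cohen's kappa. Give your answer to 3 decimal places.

Observed agreement pₒ = trace/N = 4255/5543 = 0.7676
Expected agreement pₑ = Σ (rowᵢ·colᵢ)/N² = (1504·1665 + 1542·1632 + 1502·1215 + 995·1031)/5543² = 0.2562
κ = (pₒ − pₑ)/(1 − pₑ) = (0.7676 − 0.2562)/(1 − 0.2562) = 0.688

0.688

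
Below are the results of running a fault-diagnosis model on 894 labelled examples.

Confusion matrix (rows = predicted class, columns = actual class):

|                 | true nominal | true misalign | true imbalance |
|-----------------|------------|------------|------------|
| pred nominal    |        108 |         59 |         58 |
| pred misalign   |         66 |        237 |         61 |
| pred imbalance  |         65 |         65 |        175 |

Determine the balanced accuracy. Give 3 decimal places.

Balanced accuracy = mean of per-class recall.
  nominal: recall = 108/239 = 0.4519
  misalign: recall = 237/361 = 0.6565
  imbalance: recall = 175/294 = 0.5952
Mean = (0.4519 + 0.6565 + 0.5952) / 3 = 0.568

0.568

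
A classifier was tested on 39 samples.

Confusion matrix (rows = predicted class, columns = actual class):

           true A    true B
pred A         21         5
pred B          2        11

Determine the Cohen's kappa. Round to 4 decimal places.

0.6182

Observed agreement pₒ = trace/N = 32/39 = 0.82051
Expected agreement pₑ = Σ (rowᵢ·colᵢ)/N² = (23·26 + 16·13)/39² = 0.52991
κ = (pₒ − pₑ)/(1 − pₑ) = (0.82051 − 0.52991)/(1 − 0.52991) = 0.6182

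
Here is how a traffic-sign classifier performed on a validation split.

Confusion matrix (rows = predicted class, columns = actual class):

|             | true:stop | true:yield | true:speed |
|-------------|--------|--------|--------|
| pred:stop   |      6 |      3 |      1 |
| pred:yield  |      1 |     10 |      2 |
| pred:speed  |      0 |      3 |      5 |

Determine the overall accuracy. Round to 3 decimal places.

Accuracy = trace / total = (6+10+5=21) / 31 = 21/31 = 0.677

0.677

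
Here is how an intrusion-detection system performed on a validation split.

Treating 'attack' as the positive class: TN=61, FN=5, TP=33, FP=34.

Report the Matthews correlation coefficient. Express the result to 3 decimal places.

0.461

MCC = (TP·TN − FP·FN) / √((TP+FP)(TP+FN)(TN+FP)(TN+FN))
Numerator = 33·61 − 34·5 = 1843
Denominator = √(67·38·95·66) = √15963420 = 3995.4249
MCC = 1843 / 3995.4249 = 0.461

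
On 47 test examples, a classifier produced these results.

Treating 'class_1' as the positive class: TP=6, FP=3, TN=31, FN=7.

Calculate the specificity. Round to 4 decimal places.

0.9118

Specificity = TN/(TN+FP) = 31/(31+3) = 0.9118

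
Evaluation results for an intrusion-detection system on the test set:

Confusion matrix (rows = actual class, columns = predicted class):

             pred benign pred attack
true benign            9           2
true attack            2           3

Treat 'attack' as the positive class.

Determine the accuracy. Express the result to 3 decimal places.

Accuracy = (TP+TN)/N = (3+9)/16 = 0.750

0.750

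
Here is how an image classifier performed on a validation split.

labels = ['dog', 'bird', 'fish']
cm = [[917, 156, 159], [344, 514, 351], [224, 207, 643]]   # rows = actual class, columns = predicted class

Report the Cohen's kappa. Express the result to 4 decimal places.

Observed agreement pₒ = trace/N = 2074/3515 = 0.59004
Expected agreement pₑ = Σ (rowᵢ·colᵢ)/N² = (1232·1485 + 1209·877 + 1074·1153)/3515² = 0.33412
κ = (pₒ − pₑ)/(1 − pₑ) = (0.59004 − 0.33412)/(1 − 0.33412) = 0.3843

0.3843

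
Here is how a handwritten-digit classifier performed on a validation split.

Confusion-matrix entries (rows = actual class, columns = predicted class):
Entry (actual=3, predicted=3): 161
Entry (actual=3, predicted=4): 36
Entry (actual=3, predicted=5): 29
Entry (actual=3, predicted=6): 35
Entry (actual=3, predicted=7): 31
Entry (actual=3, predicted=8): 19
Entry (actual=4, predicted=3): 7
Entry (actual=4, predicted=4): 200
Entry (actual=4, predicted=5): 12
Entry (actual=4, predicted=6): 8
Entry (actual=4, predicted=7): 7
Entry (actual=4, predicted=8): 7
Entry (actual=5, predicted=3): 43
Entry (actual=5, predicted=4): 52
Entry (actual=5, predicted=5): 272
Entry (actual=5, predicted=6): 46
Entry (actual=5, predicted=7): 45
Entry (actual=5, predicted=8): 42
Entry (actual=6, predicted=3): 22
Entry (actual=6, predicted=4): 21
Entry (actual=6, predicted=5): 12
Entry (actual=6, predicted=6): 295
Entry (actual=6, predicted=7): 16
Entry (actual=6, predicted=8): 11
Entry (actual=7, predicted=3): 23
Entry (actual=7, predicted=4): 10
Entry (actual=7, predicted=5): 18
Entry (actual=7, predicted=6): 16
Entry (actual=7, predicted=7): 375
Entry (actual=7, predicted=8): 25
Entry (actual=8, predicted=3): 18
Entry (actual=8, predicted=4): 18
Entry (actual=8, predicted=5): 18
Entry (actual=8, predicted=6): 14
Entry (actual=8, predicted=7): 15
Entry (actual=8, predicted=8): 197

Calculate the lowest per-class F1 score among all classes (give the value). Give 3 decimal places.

0.550

Per-class F1 score (2·TP/(2·TP+FP+FN)):
  3: TP=161, FP=7+43+22+23+18=113, FN=36+29+35+31+19=150 → 322/585 = 0.5504
  4: TP=200, FP=36+52+21+10+18=137, FN=7+12+8+7+7=41 → 400/578 = 0.6920
  5: TP=272, FP=29+12+12+18+18=89, FN=43+52+46+45+42=228 → 544/861 = 0.6318
  6: TP=295, FP=35+8+46+16+14=119, FN=22+21+12+16+11=82 → 590/791 = 0.7459
  7: TP=375, FP=31+7+45+16+15=114, FN=23+10+18+16+25=92 → 750/956 = 0.7845
  8: TP=197, FP=19+7+42+11+25=104, FN=18+18+18+14+15=83 → 394/581 = 0.6781
Lowest is class '3' with F1 score = 0.550.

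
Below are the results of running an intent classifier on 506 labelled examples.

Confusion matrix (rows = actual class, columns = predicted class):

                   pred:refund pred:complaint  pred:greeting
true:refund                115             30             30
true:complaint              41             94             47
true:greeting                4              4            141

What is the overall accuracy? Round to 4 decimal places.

0.6917

Accuracy = trace / total = (115+94+141=350) / 506 = 350/506 = 0.6917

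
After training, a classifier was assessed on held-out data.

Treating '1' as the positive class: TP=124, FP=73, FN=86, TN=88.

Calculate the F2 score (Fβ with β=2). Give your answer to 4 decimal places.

Fβ = (1+β²)·TP / ((1+β²)·TP + β²·FN + FP), with β²=4
= 5·124 / (5·124 + 4·86 + 73) = 0.5979

0.5979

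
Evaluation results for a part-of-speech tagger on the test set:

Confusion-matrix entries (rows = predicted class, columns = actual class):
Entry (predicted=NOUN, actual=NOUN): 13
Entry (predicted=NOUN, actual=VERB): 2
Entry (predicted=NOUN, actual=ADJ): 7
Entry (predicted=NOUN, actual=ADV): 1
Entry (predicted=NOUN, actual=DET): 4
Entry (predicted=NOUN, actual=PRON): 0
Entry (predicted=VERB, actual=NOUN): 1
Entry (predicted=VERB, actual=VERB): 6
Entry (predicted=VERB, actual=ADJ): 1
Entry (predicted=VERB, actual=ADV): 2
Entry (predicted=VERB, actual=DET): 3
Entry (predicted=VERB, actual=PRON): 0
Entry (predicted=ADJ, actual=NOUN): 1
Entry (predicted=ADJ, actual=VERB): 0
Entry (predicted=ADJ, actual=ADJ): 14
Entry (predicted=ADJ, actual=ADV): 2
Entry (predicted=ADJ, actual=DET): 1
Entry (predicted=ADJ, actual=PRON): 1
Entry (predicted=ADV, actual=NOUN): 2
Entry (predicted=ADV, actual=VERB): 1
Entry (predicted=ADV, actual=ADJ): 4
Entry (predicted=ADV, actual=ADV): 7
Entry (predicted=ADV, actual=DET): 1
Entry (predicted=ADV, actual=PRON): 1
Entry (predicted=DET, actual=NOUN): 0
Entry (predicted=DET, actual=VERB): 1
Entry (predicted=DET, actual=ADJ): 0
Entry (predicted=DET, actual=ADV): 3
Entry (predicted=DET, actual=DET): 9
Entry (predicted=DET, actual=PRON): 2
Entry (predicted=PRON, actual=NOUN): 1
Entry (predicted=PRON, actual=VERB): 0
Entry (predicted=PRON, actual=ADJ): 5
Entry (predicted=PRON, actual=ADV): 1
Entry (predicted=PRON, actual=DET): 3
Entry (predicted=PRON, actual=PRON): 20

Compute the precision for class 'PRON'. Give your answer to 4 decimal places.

precision = TP/(TP+FP).
PRON: TP=20, FP=1+0+5+1+3=10 → 20/30 = 0.66667

0.6667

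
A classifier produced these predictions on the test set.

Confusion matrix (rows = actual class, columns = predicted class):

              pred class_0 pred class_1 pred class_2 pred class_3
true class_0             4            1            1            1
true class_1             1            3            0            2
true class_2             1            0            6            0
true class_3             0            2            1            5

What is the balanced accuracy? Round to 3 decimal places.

0.638

Balanced accuracy = mean of per-class recall.
  class_0: recall = 4/7 = 0.5714
  class_1: recall = 3/6 = 0.5000
  class_2: recall = 6/7 = 0.8571
  class_3: recall = 5/8 = 0.6250
Mean = (0.5714 + 0.5000 + 0.8571 + 0.6250) / 4 = 0.638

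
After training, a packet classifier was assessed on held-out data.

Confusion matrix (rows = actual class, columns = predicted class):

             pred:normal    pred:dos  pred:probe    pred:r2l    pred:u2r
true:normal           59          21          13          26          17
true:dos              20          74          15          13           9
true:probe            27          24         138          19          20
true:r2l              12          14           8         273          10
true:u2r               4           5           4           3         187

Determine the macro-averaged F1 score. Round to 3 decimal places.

0.673

Per-class F1 score (2·TP/(2·TP+FP+FN)):
  normal: TP=59, FP=20+27+12+4=63, FN=21+13+26+17=77 → 118/258 = 0.4574
  dos: TP=74, FP=21+24+14+5=64, FN=20+15+13+9=57 → 148/269 = 0.5502
  probe: TP=138, FP=13+15+8+4=40, FN=27+24+19+20=90 → 276/406 = 0.6798
  r2l: TP=273, FP=26+13+19+3=61, FN=12+14+8+10=44 → 546/651 = 0.8387
  u2r: TP=187, FP=17+9+20+10=56, FN=4+5+4+3=16 → 374/446 = 0.8386
Macro-F1 score = mean = (0.4574 + 0.5502 + 0.6798 + 0.8387 + 0.8386) / 5 = 0.673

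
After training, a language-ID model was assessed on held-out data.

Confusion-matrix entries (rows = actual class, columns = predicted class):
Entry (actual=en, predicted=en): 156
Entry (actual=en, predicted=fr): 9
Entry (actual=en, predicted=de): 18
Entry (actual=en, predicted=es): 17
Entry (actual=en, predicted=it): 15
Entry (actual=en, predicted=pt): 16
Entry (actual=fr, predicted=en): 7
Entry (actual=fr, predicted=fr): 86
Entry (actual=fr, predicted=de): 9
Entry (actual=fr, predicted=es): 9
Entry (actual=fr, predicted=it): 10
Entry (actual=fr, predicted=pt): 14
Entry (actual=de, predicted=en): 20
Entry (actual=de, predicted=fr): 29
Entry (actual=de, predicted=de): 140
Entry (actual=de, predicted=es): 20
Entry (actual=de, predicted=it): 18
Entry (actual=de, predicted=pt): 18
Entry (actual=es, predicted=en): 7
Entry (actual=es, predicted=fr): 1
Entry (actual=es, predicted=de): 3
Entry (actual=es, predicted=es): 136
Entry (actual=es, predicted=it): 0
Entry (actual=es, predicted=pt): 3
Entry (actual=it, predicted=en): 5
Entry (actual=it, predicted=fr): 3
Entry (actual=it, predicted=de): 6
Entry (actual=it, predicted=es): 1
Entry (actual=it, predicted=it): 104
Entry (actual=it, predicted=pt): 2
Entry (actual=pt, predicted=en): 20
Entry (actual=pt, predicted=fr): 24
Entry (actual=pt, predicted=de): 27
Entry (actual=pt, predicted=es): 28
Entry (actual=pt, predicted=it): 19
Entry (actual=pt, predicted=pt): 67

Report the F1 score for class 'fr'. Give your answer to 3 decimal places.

0.599

F1 score = 2·TP/(2·TP+FP+FN).
fr: TP=86, FP=9+29+1+3+24=66, FN=7+9+9+10+14=49 → 172/287 = 0.5993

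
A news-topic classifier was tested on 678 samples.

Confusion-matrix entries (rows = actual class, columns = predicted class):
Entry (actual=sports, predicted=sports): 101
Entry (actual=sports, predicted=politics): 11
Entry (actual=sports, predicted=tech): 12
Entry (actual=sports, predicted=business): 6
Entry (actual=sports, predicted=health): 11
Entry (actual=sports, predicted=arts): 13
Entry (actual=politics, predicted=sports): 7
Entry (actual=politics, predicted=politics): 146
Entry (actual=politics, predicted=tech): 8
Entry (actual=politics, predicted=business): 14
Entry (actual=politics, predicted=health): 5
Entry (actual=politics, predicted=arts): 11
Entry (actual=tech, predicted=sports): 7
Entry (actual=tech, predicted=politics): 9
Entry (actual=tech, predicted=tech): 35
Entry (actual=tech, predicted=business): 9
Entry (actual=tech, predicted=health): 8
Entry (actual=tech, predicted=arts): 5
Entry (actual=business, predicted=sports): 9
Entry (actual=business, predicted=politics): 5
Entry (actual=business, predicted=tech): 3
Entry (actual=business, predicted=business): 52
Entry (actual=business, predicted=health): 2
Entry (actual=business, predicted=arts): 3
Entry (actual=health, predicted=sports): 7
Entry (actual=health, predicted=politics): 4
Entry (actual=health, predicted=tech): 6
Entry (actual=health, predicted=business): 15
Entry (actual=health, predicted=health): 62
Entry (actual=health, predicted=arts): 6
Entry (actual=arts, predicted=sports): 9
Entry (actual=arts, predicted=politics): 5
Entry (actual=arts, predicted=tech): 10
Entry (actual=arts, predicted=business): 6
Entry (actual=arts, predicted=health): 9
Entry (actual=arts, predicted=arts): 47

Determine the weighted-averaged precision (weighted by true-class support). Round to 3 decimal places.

Per-class precision (TP/(TP+FP)):
  sports: TP=101, FP=7+7+9+7+9=39 → 101/140 = 0.7214
  politics: TP=146, FP=11+9+5+4+5=34 → 146/180 = 0.8111
  tech: TP=35, FP=12+8+3+6+10=39 → 35/74 = 0.4730
  business: TP=52, FP=6+14+9+15+6=50 → 52/102 = 0.5098
  health: TP=62, FP=11+5+8+2+9=35 → 62/97 = 0.6392
  arts: TP=47, FP=13+11+5+3+6=38 → 47/85 = 0.5529
Weighted-precision = Σ (supportᵢ/N)·precisionᵢ with N=678: (154/678)·0.7214 + (191/678)·0.8111 + (73/678)·0.4730 + (74/678)·0.5098 + (100/678)·0.6392 + (86/678)·0.5529 = 0.663

0.663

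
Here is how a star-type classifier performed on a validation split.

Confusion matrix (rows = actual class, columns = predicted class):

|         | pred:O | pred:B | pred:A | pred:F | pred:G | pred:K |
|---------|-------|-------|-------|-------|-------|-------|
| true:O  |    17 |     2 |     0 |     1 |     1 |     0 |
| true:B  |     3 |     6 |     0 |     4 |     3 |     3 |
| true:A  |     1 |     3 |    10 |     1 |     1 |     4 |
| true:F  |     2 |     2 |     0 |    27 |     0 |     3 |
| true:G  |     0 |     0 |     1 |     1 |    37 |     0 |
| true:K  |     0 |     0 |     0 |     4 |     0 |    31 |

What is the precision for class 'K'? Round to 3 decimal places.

Take TP from the diagonal, FP from the rest of the 'K' prediction marginal, FN from the rest of the 'K' actual marginal.
precision = TP/(TP+FP).
K: TP=31, FP=0+3+4+3+0=10 → 31/41 = 0.7561

0.756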